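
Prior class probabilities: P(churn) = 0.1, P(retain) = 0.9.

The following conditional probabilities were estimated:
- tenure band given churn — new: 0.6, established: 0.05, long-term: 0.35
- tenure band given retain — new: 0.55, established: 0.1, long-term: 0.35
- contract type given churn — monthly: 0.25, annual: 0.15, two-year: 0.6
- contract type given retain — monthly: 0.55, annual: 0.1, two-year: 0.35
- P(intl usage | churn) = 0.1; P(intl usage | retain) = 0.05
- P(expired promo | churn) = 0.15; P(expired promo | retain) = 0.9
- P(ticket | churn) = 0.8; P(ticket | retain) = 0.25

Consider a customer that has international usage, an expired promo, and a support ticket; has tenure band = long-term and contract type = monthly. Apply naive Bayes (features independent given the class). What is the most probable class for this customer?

retain

churn: 0.1 × 0.35 × 0.25 × 0.1 × 0.15 × 0.8 = 0.000105
retain: 0.9 × 0.35 × 0.55 × 0.05 × 0.9 × 0.25 = 0.0019490625
Highest score → retain.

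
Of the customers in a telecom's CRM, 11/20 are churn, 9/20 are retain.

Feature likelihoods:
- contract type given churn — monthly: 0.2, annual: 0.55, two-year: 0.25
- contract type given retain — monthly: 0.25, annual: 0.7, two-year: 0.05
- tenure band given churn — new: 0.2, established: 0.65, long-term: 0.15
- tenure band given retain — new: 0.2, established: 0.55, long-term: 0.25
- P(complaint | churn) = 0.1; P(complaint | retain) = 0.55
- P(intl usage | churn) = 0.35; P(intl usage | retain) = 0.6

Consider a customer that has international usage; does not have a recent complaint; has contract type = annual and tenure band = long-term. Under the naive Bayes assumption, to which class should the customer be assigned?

churn: 0.55 × 0.55 × 0.15 × (1−0.1) × 0.35 = 0.014293125
retain: 0.45 × 0.7 × 0.25 × (1−0.55) × 0.6 = 0.0212625
Highest score → retain.

retain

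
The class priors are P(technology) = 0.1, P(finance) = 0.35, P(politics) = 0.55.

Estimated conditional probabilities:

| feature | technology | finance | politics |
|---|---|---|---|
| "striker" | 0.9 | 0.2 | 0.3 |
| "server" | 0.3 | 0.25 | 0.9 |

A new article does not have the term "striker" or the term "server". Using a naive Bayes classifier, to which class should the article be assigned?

finance

technology: 0.1 × (1−0.9) × (1−0.3) = 0.007
finance: 0.35 × (1−0.2) × (1−0.25) = 0.21
politics: 0.55 × (1−0.3) × (1−0.9) = 0.0385
Highest score → finance.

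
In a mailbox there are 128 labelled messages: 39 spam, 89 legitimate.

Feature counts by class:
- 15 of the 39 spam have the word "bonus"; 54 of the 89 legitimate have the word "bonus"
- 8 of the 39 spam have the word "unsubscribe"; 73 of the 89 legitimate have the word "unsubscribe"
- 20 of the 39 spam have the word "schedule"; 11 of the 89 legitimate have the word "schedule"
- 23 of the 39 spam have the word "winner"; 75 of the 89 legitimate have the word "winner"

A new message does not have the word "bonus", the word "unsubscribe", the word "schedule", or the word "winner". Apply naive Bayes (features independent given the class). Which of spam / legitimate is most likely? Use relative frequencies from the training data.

spam

spam: (39/128) × (24/39) × (31/39) × (19/39) × (16/39) ≈ 0.0297881
legitimate: (89/128) × (35/89) × (16/89) × (78/89) × (14/89) ≈ 0.00677689
Highest score → spam.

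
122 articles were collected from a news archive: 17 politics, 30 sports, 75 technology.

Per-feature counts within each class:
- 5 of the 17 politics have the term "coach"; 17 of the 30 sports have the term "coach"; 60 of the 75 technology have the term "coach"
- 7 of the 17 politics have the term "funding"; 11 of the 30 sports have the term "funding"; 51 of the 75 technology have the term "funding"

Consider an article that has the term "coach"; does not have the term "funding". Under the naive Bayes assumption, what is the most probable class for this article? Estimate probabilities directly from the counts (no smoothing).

technology

politics: (17/122) × (5/17) × (10/17) ≈ 0.024108
sports: (30/122) × (17/30) × (19/30) ≈ 0.0882514
technology: (75/122) × (60/75) × (24/75) ≈ 0.157377
Highest score → technology.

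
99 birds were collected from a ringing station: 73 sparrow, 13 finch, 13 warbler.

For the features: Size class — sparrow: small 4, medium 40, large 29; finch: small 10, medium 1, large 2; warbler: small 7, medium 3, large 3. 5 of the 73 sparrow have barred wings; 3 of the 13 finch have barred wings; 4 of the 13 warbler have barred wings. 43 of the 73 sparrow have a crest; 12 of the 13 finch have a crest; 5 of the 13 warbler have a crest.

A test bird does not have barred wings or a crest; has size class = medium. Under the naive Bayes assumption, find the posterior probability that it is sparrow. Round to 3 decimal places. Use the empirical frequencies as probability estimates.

sparrow: (73/99) × (40/73) × (68/73) × (30/73) ≈ 0.154671
finch: (13/99) × (1/13) × (10/13) × (1/13) ≈ 0.000597693
warbler: (13/99) × (3/13) × (9/13) × (8/13) ≈ 0.0129102
P(sparrow | x) = 0.154671 / 0.168178893 ≈ 0.920

0.920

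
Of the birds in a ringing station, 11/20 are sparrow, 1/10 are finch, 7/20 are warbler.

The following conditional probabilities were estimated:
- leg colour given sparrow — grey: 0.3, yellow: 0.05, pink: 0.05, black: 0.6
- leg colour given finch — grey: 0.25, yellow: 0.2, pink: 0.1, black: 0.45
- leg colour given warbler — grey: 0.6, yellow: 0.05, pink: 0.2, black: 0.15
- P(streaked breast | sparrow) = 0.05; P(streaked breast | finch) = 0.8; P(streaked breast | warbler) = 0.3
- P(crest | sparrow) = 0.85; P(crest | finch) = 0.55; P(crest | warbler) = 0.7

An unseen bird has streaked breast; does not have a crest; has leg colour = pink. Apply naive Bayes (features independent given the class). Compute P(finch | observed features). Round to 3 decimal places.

sparrow: 0.55 × 0.05 × 0.05 × (1−0.85) = 0.00020625
finch: 0.1 × 0.1 × 0.8 × (1−0.55) = 0.0036
warbler: 0.35 × 0.2 × 0.3 × (1−0.7) = 0.0063
P(finch | x) = 0.0036 / 0.01010625 ≈ 0.356

0.356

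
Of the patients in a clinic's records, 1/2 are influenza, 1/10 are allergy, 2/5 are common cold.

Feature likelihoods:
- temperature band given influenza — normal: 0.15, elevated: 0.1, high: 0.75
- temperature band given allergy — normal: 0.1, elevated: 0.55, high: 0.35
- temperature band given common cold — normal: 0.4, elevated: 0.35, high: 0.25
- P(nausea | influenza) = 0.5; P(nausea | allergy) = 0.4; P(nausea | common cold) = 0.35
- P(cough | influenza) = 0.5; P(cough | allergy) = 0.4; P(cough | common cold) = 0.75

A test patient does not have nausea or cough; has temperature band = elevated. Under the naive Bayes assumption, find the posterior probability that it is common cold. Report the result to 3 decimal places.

0.413

influenza: 0.5 × 0.1 × (1−0.5) × (1−0.5) = 0.0125
allergy: 0.1 × 0.55 × (1−0.4) × (1−0.4) = 0.0198
common cold: 0.4 × 0.35 × (1−0.35) × (1−0.75) = 0.02275
P(common cold | x) = 0.02275 / 0.05505 ≈ 0.413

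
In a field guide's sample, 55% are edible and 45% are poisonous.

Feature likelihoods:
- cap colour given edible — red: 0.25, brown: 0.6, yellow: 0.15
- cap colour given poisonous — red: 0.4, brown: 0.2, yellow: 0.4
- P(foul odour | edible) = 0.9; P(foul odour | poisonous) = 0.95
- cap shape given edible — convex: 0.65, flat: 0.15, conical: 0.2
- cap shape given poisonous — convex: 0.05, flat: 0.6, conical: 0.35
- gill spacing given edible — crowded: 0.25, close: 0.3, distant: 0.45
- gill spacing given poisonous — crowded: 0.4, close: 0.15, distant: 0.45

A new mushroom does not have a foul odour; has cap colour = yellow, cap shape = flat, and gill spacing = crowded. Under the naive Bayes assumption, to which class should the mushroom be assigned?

edible: 0.55 × 0.15 × (1−0.9) × 0.15 × 0.25 = 0.000309375
poisonous: 0.45 × 0.4 × (1−0.95) × 0.6 × 0.4 = 0.00216
Highest score → poisonous.

poisonous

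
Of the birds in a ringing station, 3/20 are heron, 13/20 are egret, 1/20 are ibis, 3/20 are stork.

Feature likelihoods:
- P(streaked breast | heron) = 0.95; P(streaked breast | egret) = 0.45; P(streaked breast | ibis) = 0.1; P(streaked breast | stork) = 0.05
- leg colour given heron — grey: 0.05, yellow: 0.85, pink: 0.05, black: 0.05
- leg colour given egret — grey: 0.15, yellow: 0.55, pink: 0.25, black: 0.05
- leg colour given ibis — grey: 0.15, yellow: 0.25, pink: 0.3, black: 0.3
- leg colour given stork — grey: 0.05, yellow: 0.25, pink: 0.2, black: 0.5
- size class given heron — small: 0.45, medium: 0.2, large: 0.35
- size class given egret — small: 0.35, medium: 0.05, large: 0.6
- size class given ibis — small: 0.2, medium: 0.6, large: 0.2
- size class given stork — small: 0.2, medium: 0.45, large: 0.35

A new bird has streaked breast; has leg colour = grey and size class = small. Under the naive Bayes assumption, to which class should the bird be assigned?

egret

heron: 0.15 × 0.95 × 0.05 × 0.45 = 0.00320625
egret: 0.65 × 0.45 × 0.15 × 0.35 = 0.01535625
ibis: 0.05 × 0.1 × 0.15 × 0.2 = 0.00015
stork: 0.15 × 0.05 × 0.05 × 0.2 = 0.000075
Highest score → egret.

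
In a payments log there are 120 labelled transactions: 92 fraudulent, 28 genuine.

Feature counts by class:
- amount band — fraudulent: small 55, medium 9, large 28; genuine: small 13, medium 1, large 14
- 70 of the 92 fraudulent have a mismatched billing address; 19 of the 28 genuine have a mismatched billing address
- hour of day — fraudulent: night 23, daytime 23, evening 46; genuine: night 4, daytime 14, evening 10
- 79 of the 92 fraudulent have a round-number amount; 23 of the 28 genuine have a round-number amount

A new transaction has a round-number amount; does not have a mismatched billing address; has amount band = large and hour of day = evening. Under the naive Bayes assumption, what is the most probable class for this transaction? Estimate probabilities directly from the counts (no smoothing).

fraudulent

fraudulent: (92/120) × (28/92) × (22/92) × (46/92) × (79/92) ≈ 0.0239564
genuine: (28/120) × (14/28) × (9/28) × (10/28) × (23/28) ≈ 0.0110013
Highest score → fraudulent.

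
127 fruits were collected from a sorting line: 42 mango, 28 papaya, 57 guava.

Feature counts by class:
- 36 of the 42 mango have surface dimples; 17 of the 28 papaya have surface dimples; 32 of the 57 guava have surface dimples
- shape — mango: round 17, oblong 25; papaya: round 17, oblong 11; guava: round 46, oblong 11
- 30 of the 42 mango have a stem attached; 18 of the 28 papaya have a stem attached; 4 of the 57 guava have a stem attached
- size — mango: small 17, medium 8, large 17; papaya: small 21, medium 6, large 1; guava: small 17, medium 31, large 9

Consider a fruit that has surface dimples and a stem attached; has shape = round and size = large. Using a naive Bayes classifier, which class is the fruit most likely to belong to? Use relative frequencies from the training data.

mango: (42/127) × (36/42) × (17/42) × (30/42) × (17/42) ≈ 0.0331719
papaya: (28/127) × (17/28) × (17/28) × (18/28) × (1/28) ≈ 0.00186592
guava: (57/127) × (32/57) × (46/57) × (4/57) × (9/57) ≈ 0.00225311
Highest score → mango.

mango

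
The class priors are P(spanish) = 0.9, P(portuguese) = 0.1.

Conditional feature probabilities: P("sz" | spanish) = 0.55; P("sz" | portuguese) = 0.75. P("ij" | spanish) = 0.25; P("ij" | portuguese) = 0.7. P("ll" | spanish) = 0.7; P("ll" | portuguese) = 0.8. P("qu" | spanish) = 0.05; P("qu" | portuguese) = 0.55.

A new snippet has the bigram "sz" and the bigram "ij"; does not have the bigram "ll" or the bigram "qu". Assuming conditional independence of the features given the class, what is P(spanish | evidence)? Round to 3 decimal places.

spanish: 0.9 × 0.55 × 0.25 × (1−0.7) × (1−0.05) = 0.03526875
portuguese: 0.1 × 0.75 × 0.7 × (1−0.8) × (1−0.55) = 0.004725
P(spanish | x) = 0.03526875 / 0.03999375 ≈ 0.882

0.882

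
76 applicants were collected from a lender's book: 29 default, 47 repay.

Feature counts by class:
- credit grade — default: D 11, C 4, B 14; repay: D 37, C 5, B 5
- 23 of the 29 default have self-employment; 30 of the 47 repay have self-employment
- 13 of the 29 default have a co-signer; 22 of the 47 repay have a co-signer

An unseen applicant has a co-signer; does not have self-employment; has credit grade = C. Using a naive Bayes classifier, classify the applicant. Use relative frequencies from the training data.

repay

default: (29/76) × (4/29) × (6/29) × (13/29) ≈ 0.00488141
repay: (47/76) × (5/47) × (17/47) × (22/47) ≈ 0.0111386
Highest score → repay.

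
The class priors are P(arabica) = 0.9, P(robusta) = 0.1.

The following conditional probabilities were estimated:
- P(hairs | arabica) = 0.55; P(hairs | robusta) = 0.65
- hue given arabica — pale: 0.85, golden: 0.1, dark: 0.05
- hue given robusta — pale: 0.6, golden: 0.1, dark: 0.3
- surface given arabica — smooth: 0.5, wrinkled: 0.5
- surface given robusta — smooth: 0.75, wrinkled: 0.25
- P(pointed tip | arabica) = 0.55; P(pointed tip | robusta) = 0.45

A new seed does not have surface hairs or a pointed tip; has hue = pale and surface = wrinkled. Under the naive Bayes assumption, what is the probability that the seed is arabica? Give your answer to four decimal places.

arabica: 0.9 × (1−0.55) × 0.85 × 0.5 × (1−0.55) = 0.07745625
robusta: 0.1 × (1−0.65) × 0.6 × 0.25 × (1−0.45) = 0.0028875
P(arabica | x) = 0.07745625 / 0.08034375 ≈ 0.9641

0.9641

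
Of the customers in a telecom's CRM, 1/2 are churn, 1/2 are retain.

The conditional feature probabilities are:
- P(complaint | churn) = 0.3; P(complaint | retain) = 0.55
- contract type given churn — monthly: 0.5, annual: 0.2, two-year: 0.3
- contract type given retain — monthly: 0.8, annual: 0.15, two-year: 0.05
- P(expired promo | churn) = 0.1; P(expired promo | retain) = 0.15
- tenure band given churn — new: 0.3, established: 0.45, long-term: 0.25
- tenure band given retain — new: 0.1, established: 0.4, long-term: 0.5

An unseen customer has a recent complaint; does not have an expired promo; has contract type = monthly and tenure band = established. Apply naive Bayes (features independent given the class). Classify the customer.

retain

churn: 0.5 × 0.3 × 0.5 × (1−0.1) × 0.45 = 0.030375
retain: 0.5 × 0.55 × 0.8 × (1−0.15) × 0.4 = 0.0748
Highest score → retain.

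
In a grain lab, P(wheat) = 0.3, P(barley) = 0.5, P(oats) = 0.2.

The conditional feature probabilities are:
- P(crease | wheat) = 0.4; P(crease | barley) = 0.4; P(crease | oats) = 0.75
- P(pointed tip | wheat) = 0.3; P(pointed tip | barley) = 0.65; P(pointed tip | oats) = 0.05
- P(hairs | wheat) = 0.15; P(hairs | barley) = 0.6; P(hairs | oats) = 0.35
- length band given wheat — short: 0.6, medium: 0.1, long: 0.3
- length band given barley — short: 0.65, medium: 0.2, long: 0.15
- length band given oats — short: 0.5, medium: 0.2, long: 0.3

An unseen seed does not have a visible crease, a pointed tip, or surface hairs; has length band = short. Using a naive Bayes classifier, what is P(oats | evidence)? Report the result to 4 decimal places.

0.1443

wheat: 0.3 × (1−0.4) × (1−0.3) × (1−0.15) × 0.6 = 0.06426
barley: 0.5 × (1−0.4) × (1−0.65) × (1−0.6) × 0.65 = 0.0273
oats: 0.2 × (1−0.75) × (1−0.05) × (1−0.35) × 0.5 = 0.0154375
P(oats | x) = 0.0154375 / 0.1069975 ≈ 0.1443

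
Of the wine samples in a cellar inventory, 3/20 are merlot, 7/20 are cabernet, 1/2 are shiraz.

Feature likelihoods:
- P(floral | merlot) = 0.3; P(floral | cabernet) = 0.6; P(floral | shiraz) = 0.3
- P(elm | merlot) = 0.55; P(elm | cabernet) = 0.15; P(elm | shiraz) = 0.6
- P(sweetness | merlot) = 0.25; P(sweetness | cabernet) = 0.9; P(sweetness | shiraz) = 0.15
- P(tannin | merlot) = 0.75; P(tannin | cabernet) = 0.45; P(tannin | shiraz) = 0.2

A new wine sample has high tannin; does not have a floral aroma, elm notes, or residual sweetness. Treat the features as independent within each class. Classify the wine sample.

merlot: 0.15 × (1−0.3) × (1−0.55) × (1−0.25) × 0.75 = 0.026578125
cabernet: 0.35 × (1−0.6) × (1−0.15) × (1−0.9) × 0.45 = 0.005355
shiraz: 0.5 × (1−0.3) × (1−0.6) × (1−0.15) × 0.2 = 0.0238
Highest score → merlot.

merlot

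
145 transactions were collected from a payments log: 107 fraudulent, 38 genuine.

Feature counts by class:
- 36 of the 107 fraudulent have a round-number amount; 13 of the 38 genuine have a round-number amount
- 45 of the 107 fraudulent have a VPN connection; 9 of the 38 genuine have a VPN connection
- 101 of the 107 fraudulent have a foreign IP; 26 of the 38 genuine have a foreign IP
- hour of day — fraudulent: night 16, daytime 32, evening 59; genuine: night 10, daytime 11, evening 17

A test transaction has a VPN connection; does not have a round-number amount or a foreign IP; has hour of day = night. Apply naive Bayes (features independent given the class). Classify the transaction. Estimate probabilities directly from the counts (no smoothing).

fraudulent: (107/145) × (71/107) × (45/107) × (6/107) × (16/107) ≈ 0.00172672
genuine: (38/145) × (25/38) × (9/38) × (12/38) × (10/38) ≈ 0.00339348
Highest score → genuine.

genuine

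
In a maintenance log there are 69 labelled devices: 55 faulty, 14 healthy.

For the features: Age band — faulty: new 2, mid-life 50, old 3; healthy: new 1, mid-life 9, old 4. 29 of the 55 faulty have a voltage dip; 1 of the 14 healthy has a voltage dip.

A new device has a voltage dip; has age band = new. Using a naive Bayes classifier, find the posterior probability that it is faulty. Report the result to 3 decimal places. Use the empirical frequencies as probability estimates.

faulty: (55/69) × (2/55) × (29/55) ≈ 0.0152833
healthy: (14/69) × (1/14) × (1/14) ≈ 0.0010352
P(faulty | x) = 0.0152833 / 0.0163185 ≈ 0.937

0.937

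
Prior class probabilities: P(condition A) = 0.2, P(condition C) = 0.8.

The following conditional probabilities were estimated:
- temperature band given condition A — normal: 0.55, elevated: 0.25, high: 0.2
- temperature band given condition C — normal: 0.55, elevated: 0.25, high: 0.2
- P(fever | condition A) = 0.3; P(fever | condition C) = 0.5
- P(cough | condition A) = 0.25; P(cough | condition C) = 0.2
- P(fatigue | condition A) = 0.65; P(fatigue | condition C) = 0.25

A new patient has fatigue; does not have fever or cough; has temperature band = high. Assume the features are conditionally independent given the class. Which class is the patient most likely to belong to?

condition A: 0.2 × 0.2 × (1−0.3) × (1−0.25) × 0.65 = 0.01365
condition C: 0.8 × 0.2 × (1−0.5) × (1−0.2) × 0.25 = 0.016
Highest score → condition C.

condition C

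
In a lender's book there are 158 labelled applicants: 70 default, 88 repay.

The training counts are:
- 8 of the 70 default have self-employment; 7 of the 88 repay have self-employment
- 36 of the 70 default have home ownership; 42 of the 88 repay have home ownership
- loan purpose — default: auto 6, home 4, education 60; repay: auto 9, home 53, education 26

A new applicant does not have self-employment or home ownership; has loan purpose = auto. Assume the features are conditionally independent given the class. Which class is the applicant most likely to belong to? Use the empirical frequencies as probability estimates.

default: (70/158) × (62/70) × (34/70) × (6/70) ≈ 0.0163369
repay: (88/158) × (81/88) × (46/88) × (9/88) ≈ 0.0274071
Highest score → repay.

repay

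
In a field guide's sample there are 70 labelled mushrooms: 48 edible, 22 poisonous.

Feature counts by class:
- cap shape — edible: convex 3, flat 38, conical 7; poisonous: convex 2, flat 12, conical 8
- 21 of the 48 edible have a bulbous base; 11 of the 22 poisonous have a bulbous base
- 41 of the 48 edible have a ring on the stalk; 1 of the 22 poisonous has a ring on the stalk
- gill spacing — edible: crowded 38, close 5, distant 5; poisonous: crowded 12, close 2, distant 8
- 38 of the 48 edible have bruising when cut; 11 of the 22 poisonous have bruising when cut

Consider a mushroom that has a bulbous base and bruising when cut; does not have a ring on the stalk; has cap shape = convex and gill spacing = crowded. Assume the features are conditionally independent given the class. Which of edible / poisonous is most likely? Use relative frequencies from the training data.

edible: (48/70) × (3/48) × (21/48) × (7/48) × (38/48) × (38/48) ≈ 0.00171373
poisonous: (22/70) × (2/22) × (11/22) × (21/22) × (12/22) × (11/22) ≈ 0.00371901
Highest score → poisonous.

poisonous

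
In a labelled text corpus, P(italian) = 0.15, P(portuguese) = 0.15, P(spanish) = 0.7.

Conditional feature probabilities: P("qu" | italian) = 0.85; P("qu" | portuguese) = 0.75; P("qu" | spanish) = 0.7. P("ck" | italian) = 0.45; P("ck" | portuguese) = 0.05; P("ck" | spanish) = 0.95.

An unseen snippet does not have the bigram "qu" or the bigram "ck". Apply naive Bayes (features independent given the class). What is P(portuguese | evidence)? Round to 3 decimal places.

italian: 0.15 × (1−0.85) × (1−0.45) = 0.012375
portuguese: 0.15 × (1−0.75) × (1−0.05) = 0.035625
spanish: 0.7 × (1−0.7) × (1−0.95) = 0.0105
P(portuguese | x) = 0.035625 / 0.0585 ≈ 0.609

0.609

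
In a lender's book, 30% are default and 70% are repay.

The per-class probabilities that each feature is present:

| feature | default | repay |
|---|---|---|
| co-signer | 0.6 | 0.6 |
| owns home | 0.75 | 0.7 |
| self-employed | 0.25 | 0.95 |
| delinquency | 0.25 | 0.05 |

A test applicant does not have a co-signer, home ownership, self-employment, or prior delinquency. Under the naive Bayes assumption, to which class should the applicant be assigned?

default

default: 0.3 × (1−0.6) × (1−0.75) × (1−0.25) × (1−0.25) = 0.016875
repay: 0.7 × (1−0.6) × (1−0.7) × (1−0.95) × (1−0.05) = 0.00399
Highest score → default.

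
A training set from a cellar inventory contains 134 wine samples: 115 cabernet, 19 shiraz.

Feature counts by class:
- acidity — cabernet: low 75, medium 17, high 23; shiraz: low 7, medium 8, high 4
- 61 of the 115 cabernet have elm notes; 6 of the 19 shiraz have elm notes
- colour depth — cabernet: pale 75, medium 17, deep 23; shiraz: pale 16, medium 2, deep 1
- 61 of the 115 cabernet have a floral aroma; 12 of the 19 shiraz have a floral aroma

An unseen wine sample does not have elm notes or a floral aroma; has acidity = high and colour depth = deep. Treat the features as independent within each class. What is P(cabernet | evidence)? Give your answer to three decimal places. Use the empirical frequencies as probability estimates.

0.950

cabernet: (115/134) × (23/115) × (54/115) × (23/115) × (54/115) ≈ 0.00756911
shiraz: (19/134) × (4/19) × (13/19) × (1/19) × (7/19) ≈ 0.000396037
P(cabernet | x) = 0.00756911 / 0.007965147 ≈ 0.950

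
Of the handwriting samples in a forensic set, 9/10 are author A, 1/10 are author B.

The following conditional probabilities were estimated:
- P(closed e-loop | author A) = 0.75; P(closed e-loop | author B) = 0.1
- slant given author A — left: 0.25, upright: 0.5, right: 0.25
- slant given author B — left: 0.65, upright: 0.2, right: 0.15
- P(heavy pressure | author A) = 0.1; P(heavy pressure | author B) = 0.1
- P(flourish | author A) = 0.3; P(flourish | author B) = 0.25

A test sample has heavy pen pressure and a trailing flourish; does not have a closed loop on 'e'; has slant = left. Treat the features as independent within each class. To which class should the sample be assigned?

author A

author A: 0.9 × (1−0.75) × 0.25 × 0.1 × 0.3 = 0.0016875
author B: 0.1 × (1−0.1) × 0.65 × 0.1 × 0.25 = 0.0014625
Highest score → author A.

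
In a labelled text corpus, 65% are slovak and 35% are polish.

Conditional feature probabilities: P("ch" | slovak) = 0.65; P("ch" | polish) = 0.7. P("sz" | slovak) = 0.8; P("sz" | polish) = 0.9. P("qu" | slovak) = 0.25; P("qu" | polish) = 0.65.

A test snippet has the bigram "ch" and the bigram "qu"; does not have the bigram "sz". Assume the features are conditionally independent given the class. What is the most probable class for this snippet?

slovak: 0.65 × 0.65 × (1−0.8) × 0.25 = 0.021125
polish: 0.35 × 0.7 × (1−0.9) × 0.65 = 0.015925
Highest score → slovak.

slovak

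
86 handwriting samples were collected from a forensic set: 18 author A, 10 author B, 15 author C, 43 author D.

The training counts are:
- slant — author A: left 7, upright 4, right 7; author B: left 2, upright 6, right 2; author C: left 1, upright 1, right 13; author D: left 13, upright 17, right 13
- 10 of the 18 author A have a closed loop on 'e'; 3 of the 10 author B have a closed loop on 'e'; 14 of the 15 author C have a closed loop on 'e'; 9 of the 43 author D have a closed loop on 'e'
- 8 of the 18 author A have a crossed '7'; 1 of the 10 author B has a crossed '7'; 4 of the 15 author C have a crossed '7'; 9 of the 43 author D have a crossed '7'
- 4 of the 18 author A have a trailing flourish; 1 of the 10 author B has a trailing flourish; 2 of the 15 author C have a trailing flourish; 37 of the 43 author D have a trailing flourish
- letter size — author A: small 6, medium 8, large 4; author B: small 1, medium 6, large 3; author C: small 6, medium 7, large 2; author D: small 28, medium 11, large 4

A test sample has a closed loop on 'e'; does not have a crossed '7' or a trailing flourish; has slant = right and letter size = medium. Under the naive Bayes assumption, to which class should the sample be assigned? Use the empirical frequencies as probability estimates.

author C

author A: (18/86) × (7/18) × (10/18) × (10/18) × (14/18) × (8/18) ≈ 0.00868416
author B: (10/86) × (2/10) × (3/10) × (9/10) × (9/10) × (6/10) ≈ 0.0033907
author C: (15/86) × (13/15) × (14/15) × (11/15) × (13/15) × (7/15) ≈ 0.0418448
author D: (43/86) × (13/43) × (9/43) × (34/43) × (6/43) × (11/43) ≈ 0.000892969
Highest score → author C.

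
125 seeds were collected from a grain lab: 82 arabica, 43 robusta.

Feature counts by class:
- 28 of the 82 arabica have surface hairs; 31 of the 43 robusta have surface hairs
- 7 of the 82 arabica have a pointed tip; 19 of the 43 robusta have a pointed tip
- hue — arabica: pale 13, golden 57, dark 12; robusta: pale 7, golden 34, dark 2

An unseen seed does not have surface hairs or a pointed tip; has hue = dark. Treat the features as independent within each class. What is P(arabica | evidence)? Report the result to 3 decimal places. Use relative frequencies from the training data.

arabica: (82/125) × (54/82) × (75/82) × (12/82) ≈ 0.0578227
robusta: (43/125) × (12/43) × (24/43) × (2/43) ≈ 0.00249216
P(arabica | x) = 0.0578227 / 0.06031486 ≈ 0.959

0.959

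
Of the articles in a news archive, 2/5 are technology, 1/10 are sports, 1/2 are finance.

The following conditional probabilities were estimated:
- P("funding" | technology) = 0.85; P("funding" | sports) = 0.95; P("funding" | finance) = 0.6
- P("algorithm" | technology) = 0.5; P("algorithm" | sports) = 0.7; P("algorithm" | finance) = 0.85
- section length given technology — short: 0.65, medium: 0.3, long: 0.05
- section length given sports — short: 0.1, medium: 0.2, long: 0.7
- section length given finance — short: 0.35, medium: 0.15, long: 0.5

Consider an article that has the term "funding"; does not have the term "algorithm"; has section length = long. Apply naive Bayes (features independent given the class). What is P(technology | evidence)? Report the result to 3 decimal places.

0.167

technology: 0.4 × 0.85 × (1−0.5) × 0.05 = 0.0085
sports: 0.1 × 0.95 × (1−0.7) × 0.7 = 0.01995
finance: 0.5 × 0.6 × (1−0.85) × 0.5 = 0.0225
P(technology | x) = 0.0085 / 0.05095 ≈ 0.167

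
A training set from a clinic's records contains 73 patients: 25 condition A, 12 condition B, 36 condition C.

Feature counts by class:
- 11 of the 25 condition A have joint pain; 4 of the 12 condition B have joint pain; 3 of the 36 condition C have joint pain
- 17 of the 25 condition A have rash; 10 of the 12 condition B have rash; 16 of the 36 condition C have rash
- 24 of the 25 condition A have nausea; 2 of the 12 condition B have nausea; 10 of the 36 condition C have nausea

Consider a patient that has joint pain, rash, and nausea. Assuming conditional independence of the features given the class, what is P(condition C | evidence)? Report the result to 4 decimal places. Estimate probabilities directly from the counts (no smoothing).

condition A: (25/73) × (11/25) × (17/25) × (24/25) ≈ 0.0983671
condition B: (12/73) × (4/12) × (10/12) × (2/12) ≈ 0.00761035
condition C: (36/73) × (3/36) × (16/36) × (10/36) ≈ 0.00507357
P(condition C | x) = 0.00507357 / 0.11105102 ≈ 0.0457

0.0457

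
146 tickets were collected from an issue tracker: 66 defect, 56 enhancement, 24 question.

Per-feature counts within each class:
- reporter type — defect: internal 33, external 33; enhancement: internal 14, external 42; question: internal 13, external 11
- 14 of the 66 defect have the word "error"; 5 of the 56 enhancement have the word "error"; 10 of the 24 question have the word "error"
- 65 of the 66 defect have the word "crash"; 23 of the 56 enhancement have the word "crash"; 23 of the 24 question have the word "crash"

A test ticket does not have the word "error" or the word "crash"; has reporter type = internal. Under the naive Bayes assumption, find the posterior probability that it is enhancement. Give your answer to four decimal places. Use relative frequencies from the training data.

defect: (66/146) × (33/66) × (52/66) × (1/66) ≈ 0.00269822
enhancement: (56/146) × (14/56) × (51/56) × (33/56) ≈ 0.0514616
question: (24/146) × (13/24) × (14/24) × (1/24) ≈ 0.00216419
P(enhancement | x) = 0.0514616 / 0.05632401 ≈ 0.9137

0.9137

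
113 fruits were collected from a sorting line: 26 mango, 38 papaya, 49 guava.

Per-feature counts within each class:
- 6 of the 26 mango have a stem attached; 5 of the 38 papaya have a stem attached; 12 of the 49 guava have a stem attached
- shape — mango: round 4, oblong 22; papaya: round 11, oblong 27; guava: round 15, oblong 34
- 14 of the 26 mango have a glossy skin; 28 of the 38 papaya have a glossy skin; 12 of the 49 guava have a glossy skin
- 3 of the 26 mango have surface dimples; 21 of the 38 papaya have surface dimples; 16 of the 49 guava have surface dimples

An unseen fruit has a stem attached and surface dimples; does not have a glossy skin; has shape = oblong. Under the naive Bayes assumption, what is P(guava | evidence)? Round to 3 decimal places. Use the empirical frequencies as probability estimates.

0.723

mango: (26/113) × (6/26) × (22/26) × (12/26) × (3/26) ≈ 0.00239264
papaya: (38/113) × (5/38) × (27/38) × (10/38) × (21/38) ≈ 0.00457219
guava: (49/113) × (12/49) × (34/49) × (37/49) × (16/49) ≈ 0.0181683
P(guava | x) = 0.0181683 / 0.02513313 ≈ 0.723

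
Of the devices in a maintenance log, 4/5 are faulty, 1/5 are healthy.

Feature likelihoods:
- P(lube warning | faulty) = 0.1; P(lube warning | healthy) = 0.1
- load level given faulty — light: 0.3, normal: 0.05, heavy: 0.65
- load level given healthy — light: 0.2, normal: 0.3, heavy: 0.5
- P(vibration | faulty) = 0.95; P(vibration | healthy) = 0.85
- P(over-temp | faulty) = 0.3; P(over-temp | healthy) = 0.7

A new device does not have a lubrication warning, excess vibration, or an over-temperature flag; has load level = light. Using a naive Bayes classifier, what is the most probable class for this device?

faulty: 0.8 × (1−0.1) × 0.3 × (1−0.95) × (1−0.3) = 0.00756
healthy: 0.2 × (1−0.1) × 0.2 × (1−0.85) × (1−0.7) = 0.00162
Highest score → faulty.

faulty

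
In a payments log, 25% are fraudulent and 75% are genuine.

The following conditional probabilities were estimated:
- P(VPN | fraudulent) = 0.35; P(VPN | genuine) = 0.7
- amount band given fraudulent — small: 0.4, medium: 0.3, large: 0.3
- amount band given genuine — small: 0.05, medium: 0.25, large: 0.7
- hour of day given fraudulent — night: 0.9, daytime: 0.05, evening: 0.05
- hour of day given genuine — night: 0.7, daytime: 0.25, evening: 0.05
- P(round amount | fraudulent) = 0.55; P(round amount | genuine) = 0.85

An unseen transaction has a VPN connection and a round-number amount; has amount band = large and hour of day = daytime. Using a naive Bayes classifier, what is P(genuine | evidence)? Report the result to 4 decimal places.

fraudulent: 0.25 × 0.35 × 0.3 × 0.05 × 0.55 = 0.000721875
genuine: 0.75 × 0.7 × 0.7 × 0.25 × 0.85 = 0.07809375
P(genuine | x) = 0.07809375 / 0.078815625 ≈ 0.9908

0.9908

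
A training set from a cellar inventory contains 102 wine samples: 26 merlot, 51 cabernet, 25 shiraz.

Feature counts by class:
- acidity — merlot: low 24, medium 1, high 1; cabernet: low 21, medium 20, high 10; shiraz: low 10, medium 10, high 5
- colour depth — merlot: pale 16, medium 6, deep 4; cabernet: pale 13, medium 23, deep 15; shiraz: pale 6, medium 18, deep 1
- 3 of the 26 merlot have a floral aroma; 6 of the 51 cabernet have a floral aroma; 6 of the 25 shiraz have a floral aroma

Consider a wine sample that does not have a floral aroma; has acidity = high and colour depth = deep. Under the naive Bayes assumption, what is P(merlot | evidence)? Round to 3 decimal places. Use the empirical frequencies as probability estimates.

0.047

merlot: (26/102) × (1/26) × (4/26) × (23/26) ≈ 0.00133426
cabernet: (51/102) × (10/51) × (15/51) × (45/51) ≈ 0.0254427
shiraz: (25/102) × (5/25) × (1/25) × (19/25) ≈ 0.0014902
P(merlot | x) = 0.00133426 / 0.02826716 ≈ 0.047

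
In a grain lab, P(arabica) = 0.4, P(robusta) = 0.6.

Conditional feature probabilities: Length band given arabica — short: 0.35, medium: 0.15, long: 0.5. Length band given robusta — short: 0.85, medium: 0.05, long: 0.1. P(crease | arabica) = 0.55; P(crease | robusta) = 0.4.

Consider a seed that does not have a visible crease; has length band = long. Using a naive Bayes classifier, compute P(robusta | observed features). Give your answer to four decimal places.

0.2857

arabica: 0.4 × 0.5 × (1−0.55) = 0.09
robusta: 0.6 × 0.1 × (1−0.4) = 0.036
P(robusta | x) = 0.036 / 0.126 ≈ 0.2857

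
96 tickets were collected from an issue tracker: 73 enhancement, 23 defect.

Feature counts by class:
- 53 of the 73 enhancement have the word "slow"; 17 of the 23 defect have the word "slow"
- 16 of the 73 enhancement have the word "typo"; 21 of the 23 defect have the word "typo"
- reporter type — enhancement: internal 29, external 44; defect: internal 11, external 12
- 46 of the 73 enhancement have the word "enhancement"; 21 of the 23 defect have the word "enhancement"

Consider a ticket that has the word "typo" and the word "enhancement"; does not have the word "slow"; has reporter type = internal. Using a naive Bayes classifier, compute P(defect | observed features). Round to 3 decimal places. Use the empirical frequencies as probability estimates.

0.686

enhancement: (73/96) × (20/73) × (16/73) × (29/73) × (46/73) ≈ 0.0114305
defect: (23/96) × (6/23) × (21/23) × (11/23) × (21/23) ≈ 0.0249188
P(defect | x) = 0.0249188 / 0.0363493 ≈ 0.686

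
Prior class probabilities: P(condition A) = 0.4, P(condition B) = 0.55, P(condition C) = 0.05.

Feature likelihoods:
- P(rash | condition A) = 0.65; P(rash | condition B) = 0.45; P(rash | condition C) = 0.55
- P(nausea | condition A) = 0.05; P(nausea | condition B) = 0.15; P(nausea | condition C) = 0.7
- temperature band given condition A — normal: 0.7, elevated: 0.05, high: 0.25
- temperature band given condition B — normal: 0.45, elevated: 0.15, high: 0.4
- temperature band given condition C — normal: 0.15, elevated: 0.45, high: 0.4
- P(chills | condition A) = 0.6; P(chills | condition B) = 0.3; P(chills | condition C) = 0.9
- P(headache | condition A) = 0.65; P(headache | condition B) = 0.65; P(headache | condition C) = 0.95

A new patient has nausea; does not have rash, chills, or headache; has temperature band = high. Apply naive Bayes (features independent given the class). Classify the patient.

condition A: 0.4 × (1−0.65) × 0.05 × 0.25 × (1−0.6) × (1−0.65) = 0.000245
condition B: 0.55 × (1−0.45) × 0.15 × 0.4 × (1−0.3) × (1−0.65) = 0.00444675
condition C: 0.05 × (1−0.55) × 0.7 × 0.4 × (1−0.9) × (1−0.95) = 0.0000315
Highest score → condition B.

condition B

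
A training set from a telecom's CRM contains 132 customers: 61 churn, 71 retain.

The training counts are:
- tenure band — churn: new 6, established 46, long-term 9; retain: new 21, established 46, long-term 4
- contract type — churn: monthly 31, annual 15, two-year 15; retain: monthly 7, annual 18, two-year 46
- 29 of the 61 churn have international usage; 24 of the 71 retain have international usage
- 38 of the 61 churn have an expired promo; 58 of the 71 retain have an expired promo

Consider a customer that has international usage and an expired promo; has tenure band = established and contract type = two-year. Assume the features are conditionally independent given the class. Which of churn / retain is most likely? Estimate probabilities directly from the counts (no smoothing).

churn: (61/132) × (46/61) × (15/61) × (29/61) × (38/61) ≈ 0.0253786
retain: (71/132) × (46/71) × (46/71) × (24/71) × (58/71) ≈ 0.0623456
Highest score → retain.

retain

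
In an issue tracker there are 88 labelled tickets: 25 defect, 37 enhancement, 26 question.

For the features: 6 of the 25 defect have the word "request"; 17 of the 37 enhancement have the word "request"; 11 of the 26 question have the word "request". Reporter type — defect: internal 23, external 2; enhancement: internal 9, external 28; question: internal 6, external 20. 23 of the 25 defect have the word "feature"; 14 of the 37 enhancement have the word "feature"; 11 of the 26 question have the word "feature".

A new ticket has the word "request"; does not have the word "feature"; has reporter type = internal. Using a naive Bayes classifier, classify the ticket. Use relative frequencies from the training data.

enhancement

defect: (25/88) × (6/25) × (23/25) × (2/25) ≈ 0.00501818
enhancement: (37/88) × (17/37) × (9/37) × (23/37) ≈ 0.0292101
question: (26/88) × (11/26) × (6/26) × (15/26) ≈ 0.016642
Highest score → enhancement.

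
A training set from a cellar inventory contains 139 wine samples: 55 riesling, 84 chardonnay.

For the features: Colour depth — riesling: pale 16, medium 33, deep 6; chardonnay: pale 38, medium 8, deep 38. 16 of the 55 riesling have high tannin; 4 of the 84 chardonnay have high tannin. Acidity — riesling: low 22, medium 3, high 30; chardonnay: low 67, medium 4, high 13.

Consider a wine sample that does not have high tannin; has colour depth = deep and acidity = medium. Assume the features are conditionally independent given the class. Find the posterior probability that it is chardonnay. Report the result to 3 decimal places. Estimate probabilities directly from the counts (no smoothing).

riesling: (55/139) × (6/55) × (39/55) × (3/55) ≈ 0.00166954
chardonnay: (84/139) × (38/84) × (80/84) × (4/84) ≈ 0.0123982
P(chardonnay | x) = 0.0123982 / 0.01406774 ≈ 0.881

0.881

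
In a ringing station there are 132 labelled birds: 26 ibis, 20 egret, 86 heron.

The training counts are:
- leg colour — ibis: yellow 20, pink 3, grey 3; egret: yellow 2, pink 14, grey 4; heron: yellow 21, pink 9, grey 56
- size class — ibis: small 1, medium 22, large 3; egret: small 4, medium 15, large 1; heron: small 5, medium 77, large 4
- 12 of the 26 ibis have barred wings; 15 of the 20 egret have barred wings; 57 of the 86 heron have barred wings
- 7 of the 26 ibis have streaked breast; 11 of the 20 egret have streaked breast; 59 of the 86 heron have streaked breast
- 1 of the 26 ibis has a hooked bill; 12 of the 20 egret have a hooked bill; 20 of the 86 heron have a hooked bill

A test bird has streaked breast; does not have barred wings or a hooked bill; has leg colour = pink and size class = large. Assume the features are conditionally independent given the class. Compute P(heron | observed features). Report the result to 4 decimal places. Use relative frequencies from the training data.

0.4614

ibis: (26/132) × (3/26) × (3/26) × (14/26) × (7/26) × (25/26) ≈ 0.000365545
egret: (20/132) × (14/20) × (1/20) × (5/20) × (11/20) × (8/20) ≈ 0.000291667
heron: (86/132) × (9/86) × (4/86) × (29/86) × (59/86) × (66/86) ≈ 0.000563026
P(heron | x) = 0.000563026 / 0.001220238 ≈ 0.4614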